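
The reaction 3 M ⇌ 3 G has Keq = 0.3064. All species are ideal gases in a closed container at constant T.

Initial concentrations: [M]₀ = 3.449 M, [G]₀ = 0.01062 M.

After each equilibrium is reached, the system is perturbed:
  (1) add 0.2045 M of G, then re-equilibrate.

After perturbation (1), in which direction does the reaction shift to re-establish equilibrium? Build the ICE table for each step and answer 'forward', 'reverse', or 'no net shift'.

Q₀ = 2.9194e-08 vs Keq = 0.3064 ⇒ Q<K, forward
Step 1:
                   M          G
  I            3.449    0.01062
  C           -1.383      1.383
  E            2.066      1.393
  solve Keq expr → x = 0.4608; check Q = 0.3064
Then add 0.2045 M of G.
Step 2:
                   M          G
  I            2.066      1.598
  C           0.1222    -0.1222
  E            2.189      1.475
  solve Keq expr → x = -0.04072; check Q = 0.3064

Direction: reverse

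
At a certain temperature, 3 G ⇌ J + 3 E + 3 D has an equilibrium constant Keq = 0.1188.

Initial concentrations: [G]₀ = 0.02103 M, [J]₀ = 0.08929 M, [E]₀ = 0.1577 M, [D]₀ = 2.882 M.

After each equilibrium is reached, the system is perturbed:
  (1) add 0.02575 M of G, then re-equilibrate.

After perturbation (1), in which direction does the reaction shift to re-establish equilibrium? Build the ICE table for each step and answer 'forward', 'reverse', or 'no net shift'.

Direction: forward

Q₀ = 901.3 vs Keq = 0.1188 ⇒ Q>K, reverse
Step 1:
                   G          J          E          D
  init       0.02103    0.08929     0.1577      2.882
  Δ           0.1011   -0.03371    -0.1011    -0.1011
  eq          0.1221    0.05558    0.05658      2.781
  solve Keq expr → x = -0.03371; check Q = 0.1188
Then add 0.02575 M of G.
Step 2:
                   G          J          E          D
  init        0.1479    0.05558    0.05658      2.781
  Δ        -0.007397   0.002466   0.007397   0.007397
  eq          0.1405    0.05805    0.06398      2.788
  solve Keq expr → x = 0.002466; check Q = 0.1188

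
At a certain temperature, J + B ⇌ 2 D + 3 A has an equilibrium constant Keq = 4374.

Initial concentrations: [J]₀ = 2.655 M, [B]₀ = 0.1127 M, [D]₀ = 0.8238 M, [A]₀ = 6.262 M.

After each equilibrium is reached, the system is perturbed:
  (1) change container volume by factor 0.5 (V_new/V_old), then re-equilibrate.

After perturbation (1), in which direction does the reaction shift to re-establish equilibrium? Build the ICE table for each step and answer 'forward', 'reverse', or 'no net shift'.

Direction: reverse

Q₀ = 556.9 vs Keq = 4374 ⇒ Q<K, forward
Step 1:
                   J          B          D          A
  I            2.655     0.1127     0.8238      6.262
  C         -0.08796   -0.08796     0.1759     0.2639
  E            2.567    0.02474     0.9997      6.526
  solve Keq expr → x = 0.08796; check Q = 4374
Then change container volume by factor 0.5 (V_new/V_old).
Step 2:
                   J          B          D          A
  I            5.134    0.04948      1.999      13.05
  C           0.1783     0.1783    -0.3566    -0.5349
  E            5.312     0.2278      1.643      12.52
  solve Keq expr → x = -0.1783; check Q = 4374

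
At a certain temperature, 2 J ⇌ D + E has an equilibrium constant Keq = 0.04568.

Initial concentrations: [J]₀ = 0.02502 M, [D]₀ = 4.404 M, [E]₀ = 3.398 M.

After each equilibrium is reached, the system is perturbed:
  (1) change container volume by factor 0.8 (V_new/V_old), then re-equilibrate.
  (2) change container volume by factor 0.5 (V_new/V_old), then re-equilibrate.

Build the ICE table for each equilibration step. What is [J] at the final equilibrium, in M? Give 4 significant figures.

[J]_eq = 13.34 M

Q₀ = 2.3905e+04 vs Keq = 0.04568 ⇒ Q>K, reverse
Step 1:
                  J         D         E
  I         0.02502     4.404     3.398
  C            5.31    -2.655    -2.655
  E           5.335     1.749    0.7432
  solve Keq expr → x = -2.655; check Q = 0.04568
Then change container volume by factor 0.8 (V_new/V_old).
Step 2:
                  J         D         E
  I           6.668     2.186     0.929
  C               0         0         0
  E           6.668     2.186     0.929
  solve Keq expr → x = 0; check Q = 0.04568
Then change container volume by factor 0.5 (V_new/V_old).
Step 3:
                  J         D         E
  I           13.34     4.373     1.858
  C               0         0         0
  E           13.34     4.373     1.858
  solve Keq expr → x = 0; check Q = 0.04568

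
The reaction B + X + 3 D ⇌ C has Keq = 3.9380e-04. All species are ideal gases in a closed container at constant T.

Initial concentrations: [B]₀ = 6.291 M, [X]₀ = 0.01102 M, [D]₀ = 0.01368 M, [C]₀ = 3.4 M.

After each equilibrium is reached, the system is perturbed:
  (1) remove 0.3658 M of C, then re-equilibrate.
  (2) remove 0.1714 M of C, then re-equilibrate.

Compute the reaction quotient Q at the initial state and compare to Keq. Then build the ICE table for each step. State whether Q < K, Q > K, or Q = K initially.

Q₀ = 1.9157e+07; Q > K (proceeds reverse)

Q₀ = 1.9157e+07 vs Keq = 3.9380e-04 ⇒ Q>K, reverse
Step 1:
                  B         X         D         C
  Initial     6.291   0.01102   0.01368       3.4
  Change      1.993     1.993     5.979    -1.993
  Equil       8.284     2.004     5.993     1.407
  solve Keq expr → x = -1.993; check Q = 3.9380e-04
Then remove 0.3658 M of C.
Step 2:
                  B         X         D         C
  Initial     8.284     2.004     5.993     1.041
  Change   -0.09742  -0.09742   -0.2922   0.09742
  Equil       8.187     1.907       5.7     1.139
  solve Keq expr → x = 0.09742; check Q = 3.9380e-04
Then remove 0.1714 M of C.
Step 3:
                  B         X         D         C
  Initial     8.187     1.907       5.7    0.9672
  Change   -0.05001  -0.05001     -0.15   0.05001
  Equil       8.137     1.857      5.55     1.017
  solve Keq expr → x = 0.05001; check Q = 3.9380e-04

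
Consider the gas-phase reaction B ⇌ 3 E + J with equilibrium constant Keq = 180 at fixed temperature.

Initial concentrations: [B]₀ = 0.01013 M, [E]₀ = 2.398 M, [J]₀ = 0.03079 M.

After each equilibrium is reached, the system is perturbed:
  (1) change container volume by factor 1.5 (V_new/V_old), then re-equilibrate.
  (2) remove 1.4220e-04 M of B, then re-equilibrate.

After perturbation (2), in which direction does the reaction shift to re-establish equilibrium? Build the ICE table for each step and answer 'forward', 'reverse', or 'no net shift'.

Direction: reverse

Q₀ = 41.91 vs Keq = 180 ⇒ Q<K, forward
Step 1:
                    B           E           J
  I           0.01013       2.398     0.03079
  C         -0.007145     0.02144    0.007145
  E          0.002985       2.419     0.03794
  solve Keq expr → x = 0.007145; check Q = 180
Then change container volume by factor 1.5 (V_new/V_old).
Step 2:
                    B           E           J
  I           0.00199       1.613     0.02529
  C         -0.001364    0.004091    0.001364
  E        6.2612e-04       1.617     0.02665
  solve Keq expr → x = 0.001364; check Q = 180
Then remove 1.4220e-04 M of B.
Step 3:
                    B           E           J
  I        4.8392e-04       1.617     0.02665
  C        1.3847e-04 -4.1540e-04 -1.3847e-04
  E        6.2239e-04       1.617     0.02652
  solve Keq expr → x = -1.3847e-04; check Q = 180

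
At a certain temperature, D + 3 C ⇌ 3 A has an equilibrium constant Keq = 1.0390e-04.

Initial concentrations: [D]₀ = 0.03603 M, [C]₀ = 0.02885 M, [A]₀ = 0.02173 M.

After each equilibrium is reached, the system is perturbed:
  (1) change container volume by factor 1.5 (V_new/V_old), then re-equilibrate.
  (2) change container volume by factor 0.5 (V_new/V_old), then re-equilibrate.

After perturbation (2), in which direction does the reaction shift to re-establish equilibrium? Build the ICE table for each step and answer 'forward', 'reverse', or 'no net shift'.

Direction: forward

Q₀ = 11.86 vs Keq = 1.0390e-04 ⇒ Q>K, reverse
Step 1:
                   D          C          A
  I          0.03603    0.02885    0.02173
  C          0.00697    0.02091   -0.02091
  E            0.043    0.04976 8.1956e-04
  solve Keq expr → x = -0.00697; check Q = 1.0390e-04
Then change container volume by factor 1.5 (V_new/V_old).
Step 2:
                   D          C          A
  I          0.02867    0.03317 5.4637e-04
  C       2.2656e-05 6.7968e-05 -6.7968e-05
  E          0.02869    0.03324 4.7840e-04
  solve Keq expr → x = -2.2656e-05; check Q = 1.0390e-04
Then change container volume by factor 0.5 (V_new/V_old).
Step 3:
                   D          C          A
  I          0.05738    0.06648 9.5681e-04
  C       -8.1236e-05 -2.4371e-04 2.4371e-04
  E           0.0573    0.06624   0.001201
  solve Keq expr → x = 8.1236e-05; check Q = 1.0390e-04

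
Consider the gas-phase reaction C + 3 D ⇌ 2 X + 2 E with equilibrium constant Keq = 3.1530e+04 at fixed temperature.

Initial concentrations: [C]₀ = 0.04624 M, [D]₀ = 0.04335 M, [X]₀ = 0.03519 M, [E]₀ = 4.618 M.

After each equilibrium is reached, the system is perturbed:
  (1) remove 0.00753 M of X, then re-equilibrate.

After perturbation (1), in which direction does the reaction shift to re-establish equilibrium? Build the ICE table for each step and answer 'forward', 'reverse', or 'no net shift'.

Q₀ = 7011 vs Keq = 3.1530e+04 ⇒ Q<K, forward
Step 1:
                    C           D           X           E
  init        0.04624     0.04335     0.03519       4.618
  Δ         -0.004068     -0.0122    0.008136    0.008136
  eq          0.04217     0.03115     0.04333       4.626
  solve Keq expr → x = 0.004068; check Q = 3.1530e+04
Then remove 0.00753 M of X.
Step 2:
                    C           D           X           E
  init        0.04217     0.03115      0.0358       4.626
  Δ       -8.7614e-04   -0.002628    0.001752    0.001752
  eq           0.0413     0.02852     0.03755       4.628
  solve Keq expr → x = 8.7614e-04; check Q = 3.1530e+04

Direction: forward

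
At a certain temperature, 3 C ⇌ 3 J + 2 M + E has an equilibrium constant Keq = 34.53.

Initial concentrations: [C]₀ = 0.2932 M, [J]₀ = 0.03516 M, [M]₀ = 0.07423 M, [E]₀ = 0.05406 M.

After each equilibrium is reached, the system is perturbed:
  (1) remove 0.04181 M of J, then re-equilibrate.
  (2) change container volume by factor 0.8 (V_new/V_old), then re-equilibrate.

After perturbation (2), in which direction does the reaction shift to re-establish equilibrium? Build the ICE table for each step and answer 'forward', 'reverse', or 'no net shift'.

Direction: reverse

Q₀ = 5.1368e-07 vs Keq = 34.53 ⇒ Q<K, forward
Step 1:
                   C          J          M          E
  init        0.2932    0.03516    0.07423    0.05406
  Δ          -0.2731     0.2731     0.1821    0.09104
  eq         0.02007     0.3083     0.2563     0.1451
  solve Keq expr → x = 0.09104; check Q = 34.53
Then remove 0.04181 M of J.
Step 2:
                   C          J          M          E
  init       0.02007     0.2665     0.2563     0.1451
  Δ        -0.002455   0.002455   0.001637 8.1836e-04
  eq         0.01762     0.2689      0.258     0.1459
  solve Keq expr → x = 8.1836e-04; check Q = 34.53
Then change container volume by factor 0.8 (V_new/V_old).
Step 3:
                   C          J          M          E
  init       0.02202     0.3362     0.3224     0.1824
  Δ         0.004847  -0.004847  -0.003232  -0.001616
  eq         0.02687     0.3313     0.3192     0.1808
  solve Keq expr → x = -0.001616; check Q = 34.53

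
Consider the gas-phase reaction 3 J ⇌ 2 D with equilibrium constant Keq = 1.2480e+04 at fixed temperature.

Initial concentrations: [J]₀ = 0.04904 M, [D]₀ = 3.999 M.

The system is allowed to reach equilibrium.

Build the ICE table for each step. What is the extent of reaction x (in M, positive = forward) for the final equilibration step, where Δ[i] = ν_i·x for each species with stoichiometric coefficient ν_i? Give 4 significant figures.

x = -0.01962 M

Q₀ = 1.3560e+05 vs Keq = 1.2480e+04 ⇒ Q>K, reverse
Step 1:
                    J           D
  I           0.04904       3.999
  C           0.05886    -0.03924
  E            0.1079        3.96
  solve Keq expr → x = -0.01962; check Q = 1.2480e+04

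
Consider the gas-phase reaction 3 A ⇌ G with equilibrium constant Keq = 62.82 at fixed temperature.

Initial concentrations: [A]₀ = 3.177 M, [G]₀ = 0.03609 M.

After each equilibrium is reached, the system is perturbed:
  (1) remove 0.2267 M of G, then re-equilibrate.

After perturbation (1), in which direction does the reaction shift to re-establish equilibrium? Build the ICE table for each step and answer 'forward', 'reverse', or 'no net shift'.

Direction: forward

Q₀ = 0.001125 vs Keq = 62.82 ⇒ Q<K, forward
Step 1:
                  A         G
  init        3.177   0.03609
  Δ          -2.925    0.9748
  eq         0.2525     1.011
  solve Keq expr → x = 0.9748; check Q = 62.82
Then remove 0.2267 M of G.
Step 2:
                  A         G
  init       0.2525    0.7842
  Δ        -0.01984  0.006613
  eq         0.2326    0.7908
  solve Keq expr → x = 0.006613; check Q = 62.82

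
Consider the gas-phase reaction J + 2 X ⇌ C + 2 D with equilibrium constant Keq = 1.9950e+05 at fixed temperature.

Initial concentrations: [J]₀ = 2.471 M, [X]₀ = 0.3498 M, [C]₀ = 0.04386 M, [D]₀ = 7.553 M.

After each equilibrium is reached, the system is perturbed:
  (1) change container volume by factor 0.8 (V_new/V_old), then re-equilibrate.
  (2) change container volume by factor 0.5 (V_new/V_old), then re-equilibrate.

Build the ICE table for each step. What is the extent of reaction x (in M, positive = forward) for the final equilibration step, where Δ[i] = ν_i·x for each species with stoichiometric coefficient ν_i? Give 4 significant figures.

Q₀ = 8.276 vs Keq = 1.9950e+05 ⇒ Q<K, forward
Step 1:
                  J         X         C         D
  Initial     2.471    0.3498   0.04386     7.553
  Change    -0.1722   -0.3444    0.1722    0.3444
  Equil       2.299   0.00542     0.216     7.897
  solve Keq expr → x = 0.1722; check Q = 1.9950e+05
Then change container volume by factor 0.8 (V_new/V_old).
Step 2:
                  J         X         C         D
  Initial     2.874  0.006776    0.2701     9.872
  Change          0         0         0         0
  Equil       2.874  0.006776    0.2701     9.872
  solve Keq expr → x = 0; check Q = 1.9950e+05
Then change container volume by factor 0.5 (V_new/V_old).
Step 3:
                  J         X         C         D
  Initial     5.747   0.01355    0.5401     19.74
  Change          0         0         0         0
  Equil       5.747   0.01355    0.5401     19.74
  solve Keq expr → x = 0; check Q = 1.9950e+05

x = 0 M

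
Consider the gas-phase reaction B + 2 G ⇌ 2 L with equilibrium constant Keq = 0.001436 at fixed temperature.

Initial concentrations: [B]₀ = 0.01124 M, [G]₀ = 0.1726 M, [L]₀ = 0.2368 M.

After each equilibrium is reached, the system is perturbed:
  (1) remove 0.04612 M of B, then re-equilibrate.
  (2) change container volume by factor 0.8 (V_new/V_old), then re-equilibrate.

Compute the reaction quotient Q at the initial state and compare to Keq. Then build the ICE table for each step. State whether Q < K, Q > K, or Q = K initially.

Q₀ = 167.5; Q > K (proceeds reverse)

Q₀ = 167.5 vs Keq = 0.001436 ⇒ Q>K, reverse
Step 1:
                   B          G          L
  init       0.01124     0.1726     0.2368
  Δ           0.1157     0.2313    -0.2313
  eq          0.1269     0.4039   0.005453
  solve Keq expr → x = -0.1157; check Q = 0.001436
Then remove 0.04612 M of B.
Step 2:
                   B          G          L
  init       0.08079     0.4039   0.005453
  Δ       5.3807e-04   0.001076  -0.001076
  eq         0.08133      0.405   0.004377
  solve Keq expr → x = -5.3807e-04; check Q = 0.001436
Then change container volume by factor 0.8 (V_new/V_old).
Step 3:
                   B          G          L
  init        0.1017     0.5063   0.005471
  Δ       -3.1438e-04 -6.2876e-04 6.2876e-04
  eq          0.1013     0.5056     0.0061
  solve Keq expr → x = 3.1438e-04; check Q = 0.001436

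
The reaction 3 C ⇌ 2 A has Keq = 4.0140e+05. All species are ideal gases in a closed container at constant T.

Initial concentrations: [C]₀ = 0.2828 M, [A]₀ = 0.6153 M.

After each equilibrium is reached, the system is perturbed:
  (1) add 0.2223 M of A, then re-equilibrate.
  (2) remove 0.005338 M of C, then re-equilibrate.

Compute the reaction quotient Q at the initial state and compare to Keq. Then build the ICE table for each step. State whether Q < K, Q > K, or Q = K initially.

Q₀ = 16.74; Q < K (proceeds forward)

Q₀ = 16.74 vs Keq = 4.0140e+05 ⇒ Q<K, forward
Step 1:
                    C           A
  init         0.2828      0.6153
  Δ           -0.2712      0.1808
  eq          0.01164      0.7961
  solve Keq expr → x = 0.09039; check Q = 4.0140e+05
Then add 0.2223 M of A.
Step 2:
                    C           A
  init        0.01164       1.018
  Δ          0.002065   -0.001377
  eq          0.01371       1.017
  solve Keq expr → x = -6.8842e-04; check Q = 4.0140e+05
Then remove 0.005338 M of C.
Step 3:
                    C           A
  init       0.008371       1.017
  Δ          0.005306   -0.003537
  eq          0.01368       1.013
  solve Keq expr → x = -0.001769; check Q = 4.0140e+05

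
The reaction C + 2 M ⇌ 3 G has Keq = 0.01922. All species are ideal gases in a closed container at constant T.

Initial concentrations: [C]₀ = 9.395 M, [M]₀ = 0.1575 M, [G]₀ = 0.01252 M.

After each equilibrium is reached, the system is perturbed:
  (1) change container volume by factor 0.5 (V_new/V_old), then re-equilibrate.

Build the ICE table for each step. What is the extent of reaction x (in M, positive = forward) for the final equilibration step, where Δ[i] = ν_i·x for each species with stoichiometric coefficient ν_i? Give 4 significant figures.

x = 0 M

Q₀ = 8.4208e-06 vs Keq = 0.01922 ⇒ Q<K, forward
Step 1:
                  C         M         G
  Initial     9.395    0.1575   0.01252
  Change   -0.03367  -0.06733     0.101
  Equil       9.361   0.09017    0.1135
  solve Keq expr → x = 0.03367; check Q = 0.01922
Then change container volume by factor 0.5 (V_new/V_old).
Step 2:
                  C         M         G
  Initial     18.72    0.1803     0.227
  Change          0         0         0
  Equil       18.72    0.1803     0.227
  solve Keq expr → x = 0; check Q = 0.01922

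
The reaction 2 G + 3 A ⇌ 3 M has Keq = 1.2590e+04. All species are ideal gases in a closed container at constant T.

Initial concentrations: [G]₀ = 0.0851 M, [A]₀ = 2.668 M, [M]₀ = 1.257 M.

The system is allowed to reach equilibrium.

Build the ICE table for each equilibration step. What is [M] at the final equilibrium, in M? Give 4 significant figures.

Q₀ = 14.44 vs Keq = 1.2590e+04 ⇒ Q<K, forward
Step 1:
                   G          A          M
  Initial     0.0851      2.668      1.257
  Change    -0.08155    -0.1223     0.1223
  Equil     0.003554      2.546      1.379
  solve Keq expr → x = 0.04077; check Q = 1.2590e+04

[M]_eq = 1.379 M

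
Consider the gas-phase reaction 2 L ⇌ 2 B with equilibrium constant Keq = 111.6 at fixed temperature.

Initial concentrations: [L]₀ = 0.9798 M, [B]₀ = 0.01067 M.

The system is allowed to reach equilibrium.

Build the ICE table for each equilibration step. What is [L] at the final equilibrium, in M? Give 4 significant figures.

Q₀ = 1.1859e-04 vs Keq = 111.6 ⇒ Q<K, forward
Step 1:
                   L          B
  init        0.9798    0.01067
  Δ          -0.8941     0.8941
  eq         0.08565     0.9048
  solve Keq expr → x = 0.4471; check Q = 111.6

[L]_eq = 0.08565 M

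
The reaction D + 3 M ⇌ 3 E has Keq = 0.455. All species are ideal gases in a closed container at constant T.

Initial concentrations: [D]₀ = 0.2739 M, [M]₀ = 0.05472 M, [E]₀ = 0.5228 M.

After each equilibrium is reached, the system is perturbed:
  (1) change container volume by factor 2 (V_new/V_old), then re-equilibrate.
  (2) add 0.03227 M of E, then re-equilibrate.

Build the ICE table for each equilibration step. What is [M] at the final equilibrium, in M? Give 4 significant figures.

Q₀ = 3184 vs Keq = 0.455 ⇒ Q>K, reverse
Step 1:
                  D         M         E
  Initial    0.2739   0.05472    0.5228
  Change     0.1054    0.3163   -0.3163
  Equil      0.3793     0.371    0.2065
  solve Keq expr → x = -0.1054; check Q = 0.455
Then change container volume by factor 2 (V_new/V_old).
Step 2:
                  D         M         E
  Initial    0.1897    0.1855    0.1033
  Change   0.004756   0.01427  -0.01427
  Equil      0.1944    0.1998     0.089
  solve Keq expr → x = -0.004756; check Q = 0.455
Then add 0.03227 M of E.
Step 3:
                  D         M         E
  Initial    0.1944    0.1998    0.1213
  Change   0.007165    0.0215   -0.0215
  Equil      0.2016    0.2213   0.09978
  solve Keq expr → x = -0.007165; check Q = 0.455

[M]_eq = 0.2213 M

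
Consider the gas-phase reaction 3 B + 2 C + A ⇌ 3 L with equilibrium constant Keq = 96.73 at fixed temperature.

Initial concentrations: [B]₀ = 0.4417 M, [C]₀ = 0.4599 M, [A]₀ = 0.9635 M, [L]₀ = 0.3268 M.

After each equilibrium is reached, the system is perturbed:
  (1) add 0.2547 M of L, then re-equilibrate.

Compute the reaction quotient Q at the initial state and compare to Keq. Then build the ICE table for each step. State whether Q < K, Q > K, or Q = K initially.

Q₀ = 1.987; Q < K (proceeds forward)

Q₀ = 1.987 vs Keq = 96.73 ⇒ Q<K, forward
Step 1:
                   B          C          A          L
  init        0.4417     0.4599     0.9635     0.3268
  Δ           -0.195      -0.13   -0.06499      0.195
  eq          0.2467     0.3299     0.8985     0.5218
  solve Keq expr → x = 0.06499; check Q = 96.73
Then add 0.2547 M of L.
Step 2:
                   B          C          A          L
  init        0.2467     0.3299     0.8985     0.7765
  Δ          0.06265    0.04176    0.02088   -0.06265
  eq          0.3094     0.3717     0.9194     0.7138
  solve Keq expr → x = -0.02088; check Q = 96.73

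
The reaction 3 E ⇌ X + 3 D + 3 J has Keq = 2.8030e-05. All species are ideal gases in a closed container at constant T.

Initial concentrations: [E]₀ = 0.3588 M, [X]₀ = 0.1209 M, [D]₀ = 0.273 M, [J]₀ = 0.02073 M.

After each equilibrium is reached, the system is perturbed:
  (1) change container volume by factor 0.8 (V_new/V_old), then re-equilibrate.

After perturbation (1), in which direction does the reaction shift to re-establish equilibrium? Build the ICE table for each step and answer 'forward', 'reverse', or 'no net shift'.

Direction: reverse

Q₀ = 4.7441e-07 vs Keq = 2.8030e-05 ⇒ Q<K, forward
Step 1:
                  E         X         D         J
  I          0.3588    0.1209     0.273   0.02073
  C        -0.03979   0.01326   0.03979   0.03979
  E           0.319    0.1342    0.3128   0.06052
  solve Keq expr → x = 0.01326; check Q = 2.8030e-05
Then change container volume by factor 0.8 (V_new/V_old).
Step 2:
                  E         X         D         J
  I          0.3988    0.1677     0.391   0.07565
  C         0.01457 -0.004856  -0.01457  -0.01457
  E          0.4133    0.1628    0.3764   0.06108
  solve Keq expr → x = -0.004856; check Q = 2.8030e-05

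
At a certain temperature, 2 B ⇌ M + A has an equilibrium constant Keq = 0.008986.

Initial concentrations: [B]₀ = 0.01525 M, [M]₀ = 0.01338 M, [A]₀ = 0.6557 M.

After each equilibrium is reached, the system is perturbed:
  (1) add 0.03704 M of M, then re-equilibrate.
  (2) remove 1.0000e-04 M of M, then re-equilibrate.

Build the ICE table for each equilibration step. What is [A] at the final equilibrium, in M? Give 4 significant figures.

Q₀ = 37.72 vs Keq = 0.008986 ⇒ Q>K, reverse
Step 1:
                   B          M          A
  init       0.01525    0.01338     0.6557
  Δ          0.02671   -0.01336   -0.01336
  eq         0.04196 2.4631e-05     0.6423
  solve Keq expr → x = -0.01336; check Q = 0.008986
Then add 0.03704 M of M.
Step 2:
                   B          M          A
  init       0.04196    0.03706     0.6423
  Δ          0.07373   -0.03687   -0.03687
  eq          0.1157 1.9865e-04     0.6055
  solve Keq expr → x = -0.03687; check Q = 0.008986
Then remove 1.0000e-04 M of M.
Step 3:
                   B          M          A
  init        0.1157 9.8646e-05     0.6055
  Δ       -1.9857e-04 9.9286e-05 9.9286e-05
  eq          0.1155 1.9793e-04     0.6056
  solve Keq expr → x = 9.9286e-05; check Q = 0.008986

[A]_eq = 0.6056 M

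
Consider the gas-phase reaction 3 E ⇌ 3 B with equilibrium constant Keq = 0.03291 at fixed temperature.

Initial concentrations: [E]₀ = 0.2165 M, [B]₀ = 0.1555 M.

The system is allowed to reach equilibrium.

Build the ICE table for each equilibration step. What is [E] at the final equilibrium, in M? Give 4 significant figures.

Q₀ = 0.3705 vs Keq = 0.03291 ⇒ Q>K, reverse
Step 1:
                    E           B
  Initial      0.2165      0.1555
  Change      0.06522    -0.06522
  Equil        0.2817     0.09028
  solve Keq expr → x = -0.02174; check Q = 0.03291

[E]_eq = 0.2817 M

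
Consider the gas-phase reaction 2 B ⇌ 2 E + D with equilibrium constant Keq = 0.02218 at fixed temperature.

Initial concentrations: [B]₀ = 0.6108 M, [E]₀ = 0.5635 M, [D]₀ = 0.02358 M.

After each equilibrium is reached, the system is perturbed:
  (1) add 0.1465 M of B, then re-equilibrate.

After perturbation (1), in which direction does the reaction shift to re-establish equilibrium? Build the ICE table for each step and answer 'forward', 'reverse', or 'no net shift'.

Direction: forward

Q₀ = 0.02007 vs Keq = 0.02218 ⇒ Q<K, forward
Step 1:
                   B          E          D
  Initial     0.6108     0.5635    0.02358
  Change   -0.003671   0.003671   0.001835
  Equil       0.6071     0.5672    0.02542
  solve Keq expr → x = 0.001835; check Q = 0.02218
Then add 0.1465 M of B.
Step 2:
                   B          E          D
  Initial     0.7536     0.5672    0.02542
  Change    -0.01889    0.01889   0.009446
  Equil       0.7347     0.5861    0.03486
  solve Keq expr → x = 0.009446; check Q = 0.02218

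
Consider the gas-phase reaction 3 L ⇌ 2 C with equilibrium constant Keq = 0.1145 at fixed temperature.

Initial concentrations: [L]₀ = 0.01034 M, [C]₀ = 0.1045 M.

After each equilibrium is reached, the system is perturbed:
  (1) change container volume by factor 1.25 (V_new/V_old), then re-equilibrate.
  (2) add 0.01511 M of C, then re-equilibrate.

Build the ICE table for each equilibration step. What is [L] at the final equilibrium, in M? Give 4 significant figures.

Q₀ = 9878 vs Keq = 0.1145 ⇒ Q>K, reverse
Step 1:
                    L           C
  init        0.01034      0.1045
  Δ            0.1301     -0.0867
  eq           0.1404      0.0178
  solve Keq expr → x = -0.04335; check Q = 0.1145
Then change container volume by factor 1.25 (V_new/V_old).
Step 2:
                    L           C
  init         0.1123     0.01424
  Δ          0.001795   -0.001197
  eq           0.1141     0.01304
  solve Keq expr → x = -5.9838e-04; check Q = 0.1145
Then add 0.01511 M of C.
Step 3:
                    L           C
  init         0.1141     0.02815
  Δ           0.01789    -0.01193
  eq            0.132     0.01623
  solve Keq expr → x = -0.005963; check Q = 0.1145

[L]_eq = 0.132 M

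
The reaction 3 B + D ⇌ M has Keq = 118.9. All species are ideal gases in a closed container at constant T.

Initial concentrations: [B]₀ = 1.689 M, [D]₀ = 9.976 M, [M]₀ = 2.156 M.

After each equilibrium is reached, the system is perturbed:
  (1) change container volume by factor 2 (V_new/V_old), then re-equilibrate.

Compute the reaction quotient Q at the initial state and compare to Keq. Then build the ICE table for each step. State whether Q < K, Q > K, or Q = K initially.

Q₀ = 0.04485; Q < K (proceeds forward)

Q₀ = 0.04485 vs Keq = 118.9 ⇒ Q<K, forward
Step 1:
                    B           D           M
  init          1.689       9.976       2.156
  Δ            -1.556     -0.5185      0.5185
  eq           0.1335       9.457       2.675
  solve Keq expr → x = 0.5185; check Q = 118.9
Then change container volume by factor 2 (V_new/V_old).
Step 2:
                    B           D           M
  init        0.06674       4.729       1.337
  Δ            0.0658     0.02193    -0.02193
  eq           0.1325       4.751       1.315
  solve Keq expr → x = -0.02193; check Q = 118.9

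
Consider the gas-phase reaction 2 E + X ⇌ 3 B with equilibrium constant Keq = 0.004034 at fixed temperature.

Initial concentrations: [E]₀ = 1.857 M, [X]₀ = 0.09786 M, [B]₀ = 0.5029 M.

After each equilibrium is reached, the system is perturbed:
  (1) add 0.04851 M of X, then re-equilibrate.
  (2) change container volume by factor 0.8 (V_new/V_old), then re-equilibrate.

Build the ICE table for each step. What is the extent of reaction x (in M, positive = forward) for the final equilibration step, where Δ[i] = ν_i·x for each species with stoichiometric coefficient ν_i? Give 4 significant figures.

x = 0 M

Q₀ = 0.3769 vs Keq = 0.004034 ⇒ Q>K, reverse
Step 1:
                  E         X         B
  Initial     1.857   0.09786    0.5029
  Change     0.2316    0.1158   -0.3474
  Equil       2.089    0.2137    0.1555
  solve Keq expr → x = -0.1158; check Q = 0.004034
Then add 0.04851 M of X.
Step 2:
                  E         X         B
  Initial     2.089    0.2622    0.1555
  Change  -0.006615 -0.003307  0.009922
  Equil       2.082    0.2589    0.1654
  solve Keq expr → x = 0.003307; check Q = 0.004034
Then change container volume by factor 0.8 (V_new/V_old).
Step 3:
                  E         X         B
  Initial     2.602    0.3236    0.2068
  Change          0         0         0
  Equil       2.602    0.3236    0.2068
  solve Keq expr → x = 0; check Q = 0.004034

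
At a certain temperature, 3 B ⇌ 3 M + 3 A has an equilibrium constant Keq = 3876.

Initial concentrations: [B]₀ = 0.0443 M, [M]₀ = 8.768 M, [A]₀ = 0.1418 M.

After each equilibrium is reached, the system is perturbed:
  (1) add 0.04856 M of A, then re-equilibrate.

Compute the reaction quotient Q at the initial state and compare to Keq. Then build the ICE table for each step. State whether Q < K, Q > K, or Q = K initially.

Q₀ = 2.2106e+04 vs Keq = 3876 ⇒ Q>K, reverse
Step 1:
                    B           M           A
  init         0.0443       8.768      0.1418
  Δ           0.02226    -0.02226    -0.02226
  eq          0.06656       8.746      0.1195
  solve Keq expr → x = -0.007419; check Q = 3876
Then add 0.04856 M of A.
Step 2:
                    B           M           A
  init        0.06656       8.746      0.1681
  Δ           0.01726    -0.01726    -0.01726
  eq          0.08382       8.728      0.1508
  solve Keq expr → x = -0.005754; check Q = 3876

Q₀ = 2.2106e+04; Q > K (proceeds reverse)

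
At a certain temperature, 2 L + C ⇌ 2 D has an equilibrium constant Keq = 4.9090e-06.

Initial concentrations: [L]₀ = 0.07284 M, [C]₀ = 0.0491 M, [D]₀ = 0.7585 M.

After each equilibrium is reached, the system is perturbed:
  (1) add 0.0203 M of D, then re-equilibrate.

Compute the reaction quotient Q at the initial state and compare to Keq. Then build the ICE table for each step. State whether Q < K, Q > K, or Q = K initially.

Q₀ = 2208 vs Keq = 4.9090e-06 ⇒ Q>K, reverse
Step 1:
                    L           C           D
  init        0.07284      0.0491      0.7585
  Δ            0.7573      0.3786     -0.7573
  eq           0.8301      0.4277    0.001203
  solve Keq expr → x = -0.3786; check Q = 4.9090e-06
Then add 0.0203 M of D.
Step 2:
                    L           C           D
  init         0.8301      0.4277      0.0215
  Δ           0.02026     0.01013    -0.02026
  eq           0.8504      0.4379    0.001247
  solve Keq expr → x = -0.01013; check Q = 4.9090e-06

Q₀ = 2208; Q > K (proceeds reverse)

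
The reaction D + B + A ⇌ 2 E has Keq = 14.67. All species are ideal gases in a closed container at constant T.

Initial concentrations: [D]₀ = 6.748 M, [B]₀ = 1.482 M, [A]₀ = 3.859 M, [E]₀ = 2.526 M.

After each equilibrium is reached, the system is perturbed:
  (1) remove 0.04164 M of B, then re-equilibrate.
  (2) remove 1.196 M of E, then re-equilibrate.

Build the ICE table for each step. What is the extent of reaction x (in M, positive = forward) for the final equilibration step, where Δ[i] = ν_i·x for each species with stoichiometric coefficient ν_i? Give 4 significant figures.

x = 0.04752 M

Q₀ = 0.1653 vs Keq = 14.67 ⇒ Q<K, forward
Step 1:
                    D           B           A           E
  Initial       6.748       1.482       3.859       2.526
  Change       -1.345      -1.345      -1.345       2.691
  Equil         5.403      0.1366       2.514       5.217
  solve Keq expr → x = 1.345; check Q = 14.67
Then remove 0.04164 M of B.
Step 2:
                    D           B           A           E
  Initial       5.403     0.09497       2.514       5.217
  Change      0.03528     0.03528     0.03528    -0.07056
  Equil         5.438      0.1302       2.549       5.146
  solve Keq expr → x = -0.03528; check Q = 14.67
Then remove 1.196 M of E.
Step 3:
                    D           B           A           E
  Initial       5.438      0.1302       2.549        3.95
  Change     -0.04752    -0.04752    -0.04752     0.09503
  Equil          5.39     0.08273       2.501       4.045
  solve Keq expr → x = 0.04752; check Q = 14.67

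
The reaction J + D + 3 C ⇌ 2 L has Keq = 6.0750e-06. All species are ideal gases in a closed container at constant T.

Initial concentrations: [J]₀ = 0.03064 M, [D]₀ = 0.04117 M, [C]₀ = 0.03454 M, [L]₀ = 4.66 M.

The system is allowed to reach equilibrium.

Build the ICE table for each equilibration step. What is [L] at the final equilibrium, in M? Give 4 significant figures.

[L]_eq = 0.1027 M

Q₀ = 4.1777e+08 vs Keq = 6.0750e-06 ⇒ Q>K, reverse
Step 1:
                    J           D           C           L
  I           0.03064     0.04117     0.03454        4.66
  C             2.279       2.279       6.836      -4.557
  E             2.309        2.32        6.87      0.1027
  solve Keq expr → x = -2.279; check Q = 6.0750e-06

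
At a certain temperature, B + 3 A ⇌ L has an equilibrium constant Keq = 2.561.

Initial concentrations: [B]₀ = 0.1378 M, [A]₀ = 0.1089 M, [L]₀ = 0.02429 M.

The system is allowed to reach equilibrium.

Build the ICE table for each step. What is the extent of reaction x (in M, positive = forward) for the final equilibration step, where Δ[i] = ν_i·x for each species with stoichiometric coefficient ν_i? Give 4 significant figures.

x = -0.02209 M

Q₀ = 136.5 vs Keq = 2.561 ⇒ Q>K, reverse
Step 1:
                   B          A          L
  init        0.1378     0.1089    0.02429
  Δ          0.02209    0.06627   -0.02209
  eq          0.1599     0.1752   0.002201
  solve Keq expr → x = -0.02209; check Q = 2.561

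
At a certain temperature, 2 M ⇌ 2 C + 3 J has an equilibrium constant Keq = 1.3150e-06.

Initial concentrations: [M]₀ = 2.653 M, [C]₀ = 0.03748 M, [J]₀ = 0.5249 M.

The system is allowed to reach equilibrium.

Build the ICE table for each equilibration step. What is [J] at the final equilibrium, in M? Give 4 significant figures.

[J]_eq = 0.4824 M

Q₀ = 2.8864e-05 vs Keq = 1.3150e-06 ⇒ Q>K, reverse
Step 1:
                    M           C           J
  Initial       2.653     0.03748      0.5249
  Change       0.0283     -0.0283    -0.04246
  Equil         2.681    0.009176      0.4824
  solve Keq expr → x = -0.01415; check Q = 1.3150e-06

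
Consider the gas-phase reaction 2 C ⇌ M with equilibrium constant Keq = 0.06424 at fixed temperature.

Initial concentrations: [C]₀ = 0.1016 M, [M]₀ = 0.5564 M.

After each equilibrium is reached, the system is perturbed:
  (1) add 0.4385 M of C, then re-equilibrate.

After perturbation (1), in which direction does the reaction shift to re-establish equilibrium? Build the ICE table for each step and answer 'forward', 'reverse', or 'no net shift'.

Q₀ = 53.9 vs Keq = 0.06424 ⇒ Q>K, reverse
Step 1:
                    C           M
  Initial      0.1016      0.5564
  Change       0.9663     -0.4831
  Equil         1.068     0.07326
  solve Keq expr → x = -0.4831; check Q = 0.06424
Then add 0.4385 M of C.
Step 2:
                    C           M
  Initial       1.506     0.07326
  Change      -0.1056      0.0528
  Equil         1.401      0.1261
  solve Keq expr → x = 0.0528; check Q = 0.06424

Direction: forward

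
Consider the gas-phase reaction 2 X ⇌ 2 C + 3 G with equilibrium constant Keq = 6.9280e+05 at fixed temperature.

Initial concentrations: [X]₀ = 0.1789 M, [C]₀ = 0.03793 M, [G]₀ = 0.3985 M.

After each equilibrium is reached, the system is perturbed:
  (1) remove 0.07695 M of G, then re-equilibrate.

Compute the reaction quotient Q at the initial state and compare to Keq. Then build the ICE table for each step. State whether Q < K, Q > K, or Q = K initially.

Q₀ = 0.002845; Q < K (proceeds forward)

Q₀ = 0.002845 vs Keq = 6.9280e+05 ⇒ Q<K, forward
Step 1:
                  X         C         G
  init       0.1789   0.03793    0.3985
  Δ         -0.1788    0.1788    0.2681
  eq      1.4170e-04    0.2167    0.6666
  solve Keq expr → x = 0.08938; check Q = 6.9280e+05
Then remove 0.07695 M of G.
Step 2:
                  X         C         G
  init    1.4170e-04    0.2167    0.5897
  Δ       -2.3789e-05 2.3789e-05 3.5683e-05
  eq      1.1791e-04    0.2167    0.5897
  solve Keq expr → x = 1.1894e-05; check Q = 6.9280e+05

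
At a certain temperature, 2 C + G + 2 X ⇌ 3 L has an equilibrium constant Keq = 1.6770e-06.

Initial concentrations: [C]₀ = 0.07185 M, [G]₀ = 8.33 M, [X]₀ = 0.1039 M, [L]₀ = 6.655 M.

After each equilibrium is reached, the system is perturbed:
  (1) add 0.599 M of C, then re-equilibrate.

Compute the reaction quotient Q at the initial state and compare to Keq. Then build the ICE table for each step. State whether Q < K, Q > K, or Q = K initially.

Q₀ = 6.3491e+05 vs Keq = 1.6770e-06 ⇒ Q>K, reverse
Step 1:
                   C          G          X          L
  init       0.07185       8.33     0.1039      6.655
  Δ            4.312      2.156      4.312     -6.468
  eq           4.384      10.49      4.416     0.1875
  solve Keq expr → x = -2.156; check Q = 1.6770e-06
Then add 0.599 M of C.
Step 2:
                   C          G          X          L
  init         4.983      10.49      4.416     0.1875
  Δ          -0.0107  -0.005351    -0.0107    0.01605
  eq           4.972      10.48      4.405     0.2035
  solve Keq expr → x = 0.005351; check Q = 1.6770e-06

Q₀ = 6.3491e+05; Q > K (proceeds reverse)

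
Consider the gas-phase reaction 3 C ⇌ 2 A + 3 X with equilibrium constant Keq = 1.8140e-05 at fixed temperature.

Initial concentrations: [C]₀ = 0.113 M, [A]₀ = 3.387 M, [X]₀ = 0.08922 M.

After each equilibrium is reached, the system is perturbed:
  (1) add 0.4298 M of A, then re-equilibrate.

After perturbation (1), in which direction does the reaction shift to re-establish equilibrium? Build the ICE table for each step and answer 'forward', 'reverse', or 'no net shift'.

Direction: reverse

Q₀ = 5.647 vs Keq = 1.8140e-05 ⇒ Q>K, reverse
Step 1:
                   C          A          X
  init         0.113      3.387    0.08922
  Δ          0.08686   -0.05791   -0.08686
  eq          0.1999      3.329   0.002355
  solve Keq expr → x = -0.02895; check Q = 1.8140e-05
Then add 0.4298 M of A.
Step 2:
                   C          A          X
  init        0.1999      3.759   0.002355
  Δ       1.8114e-04 -1.2076e-04 -1.8114e-04
  eq             0.2      3.759   0.002174
  solve Keq expr → x = -6.0380e-05; check Q = 1.8140e-05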